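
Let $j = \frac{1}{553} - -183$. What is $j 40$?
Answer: $\frac{4048000}{553} \approx 7320.1$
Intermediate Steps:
$j = \frac{101200}{553}$ ($j = \frac{1}{553} + 183 = \frac{101200}{553} \approx 183.0$)
$j 40 = \frac{101200}{553} \cdot 40 = \frac{4048000}{553}$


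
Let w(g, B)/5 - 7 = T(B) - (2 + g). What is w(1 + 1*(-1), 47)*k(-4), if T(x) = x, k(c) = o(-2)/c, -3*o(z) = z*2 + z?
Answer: -130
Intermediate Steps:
o(z) = -z (o(z) = -(z*2 + z)/3 = -(2*z + z)/3 = -z)
k(c) = 2/c (k(c) = (-1*(-2))/c = 2/c)
w(g, B) = 25 - 5*g + 5*B (w(g, B) = 35 + 5*(B - (2 + g)) = 35 + 5*(B + (-2 - g)) = 35 + 5*(-2 + B - g) = 35 + (-10 - 5*g + 5*B) = 25 - 5*g + 5*B)
w(1 + 1*(-1), 47)*k(-4) = (25 - 5*(1 + 1*(-1)) + 5*47)*(2/(-4)) = (25 - 5*(1 - 1) + 235)*(2*(-1/4)) = (25 - 5*0 + 235)*(-1/2) = (25 + 0 + 235)*(-1/2) = 260*(-1/2) = -130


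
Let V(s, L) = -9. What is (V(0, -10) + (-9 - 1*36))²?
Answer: 2916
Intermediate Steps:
(V(0, -10) + (-9 - 1*36))² = (-9 + (-9 - 1*36))² = (-9 + (-9 - 36))² = (-9 - 45)² = (-54)² = 2916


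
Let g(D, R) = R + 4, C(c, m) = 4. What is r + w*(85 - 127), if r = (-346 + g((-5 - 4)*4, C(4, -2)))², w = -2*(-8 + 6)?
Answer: 114076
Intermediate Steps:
w = 4 (w = -2*(-2) = 4)
g(D, R) = 4 + R
r = 114244 (r = (-346 + (4 + 4))² = (-346 + 8)² = (-338)² = 114244)
r + w*(85 - 127) = 114244 + 4*(85 - 127) = 114244 + 4*(-42) = 114244 - 168 = 114076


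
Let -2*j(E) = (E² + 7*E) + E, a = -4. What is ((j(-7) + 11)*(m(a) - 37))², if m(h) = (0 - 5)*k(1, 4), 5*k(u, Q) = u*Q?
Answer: 1413721/4 ≈ 3.5343e+5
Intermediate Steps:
k(u, Q) = Q*u/5 (k(u, Q) = (u*Q)/5 = (Q*u)/5 = Q*u/5)
m(h) = -4 (m(h) = (0 - 5)*((⅕)*4*1) = -5*⅘ = -4)
j(E) = -4*E - E²/2 (j(E) = -((E² + 7*E) + E)/2 = -(E² + 8*E)/2 = -4*E - E²/2)
((j(-7) + 11)*(m(a) - 37))² = ((-½*(-7)*(8 - 7) + 11)*(-4 - 37))² = ((-½*(-7)*1 + 11)*(-41))² = ((7/2 + 11)*(-41))² = ((29/2)*(-41))² = (-1189/2)² = 1413721/4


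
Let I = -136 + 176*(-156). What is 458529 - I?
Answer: 486121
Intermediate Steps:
I = -27592 (I = -136 - 27456 = -27592)
458529 - I = 458529 - 1*(-27592) = 458529 + 27592 = 486121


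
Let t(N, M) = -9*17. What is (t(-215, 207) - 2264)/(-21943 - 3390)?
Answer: 2417/25333 ≈ 0.095409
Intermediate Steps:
t(N, M) = -153
(t(-215, 207) - 2264)/(-21943 - 3390) = (-153 - 2264)/(-21943 - 3390) = -2417/(-25333) = -2417*(-1/25333) = 2417/25333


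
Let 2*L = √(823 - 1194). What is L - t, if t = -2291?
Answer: 2291 + I*√371/2 ≈ 2291.0 + 9.6307*I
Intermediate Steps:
L = I*√371/2 (L = √(823 - 1194)/2 = √(-371)/2 = (I*√371)/2 = I*√371/2 ≈ 9.6307*I)
L - t = I*√371/2 - 1*(-2291) = I*√371/2 + 2291 = 2291 + I*√371/2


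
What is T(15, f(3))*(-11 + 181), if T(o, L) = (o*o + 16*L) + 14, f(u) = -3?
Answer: 32470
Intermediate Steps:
T(o, L) = 14 + o² + 16*L (T(o, L) = (o² + 16*L) + 14 = 14 + o² + 16*L)
T(15, f(3))*(-11 + 181) = (14 + 15² + 16*(-3))*(-11 + 181) = (14 + 225 - 48)*170 = 191*170 = 32470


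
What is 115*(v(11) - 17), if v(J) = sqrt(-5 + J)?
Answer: -1955 + 115*sqrt(6) ≈ -1673.3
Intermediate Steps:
115*(v(11) - 17) = 115*(sqrt(-5 + 11) - 17) = 115*(sqrt(6) - 17) = 115*(-17 + sqrt(6)) = -1955 + 115*sqrt(6)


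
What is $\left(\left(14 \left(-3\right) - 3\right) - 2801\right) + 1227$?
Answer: $-1619$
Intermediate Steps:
$\left(\left(14 \left(-3\right) - 3\right) - 2801\right) + 1227 = \left(\left(-42 - 3\right) - 2801\right) + 1227 = \left(-45 - 2801\right) + 1227 = -2846 + 1227 = -1619$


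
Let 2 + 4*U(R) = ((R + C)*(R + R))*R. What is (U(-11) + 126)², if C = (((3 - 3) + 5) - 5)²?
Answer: 291600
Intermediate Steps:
C = 0 (C = ((0 + 5) - 5)² = (5 - 5)² = 0² = 0)
U(R) = -½ + R³/2 (U(R) = -½ + (((R + 0)*(R + R))*R)/4 = -½ + ((R*(2*R))*R)/4 = -½ + ((2*R²)*R)/4 = -½ + (2*R³)/4 = -½ + R³/2)
(U(-11) + 126)² = ((-½ + (½)*(-11)³) + 126)² = ((-½ + (½)*(-1331)) + 126)² = ((-½ - 1331/2) + 126)² = (-666 + 126)² = (-540)² = 291600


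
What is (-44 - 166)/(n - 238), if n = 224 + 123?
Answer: -210/109 ≈ -1.9266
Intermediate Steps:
n = 347
(-44 - 166)/(n - 238) = (-44 - 166)/(347 - 238) = -210/109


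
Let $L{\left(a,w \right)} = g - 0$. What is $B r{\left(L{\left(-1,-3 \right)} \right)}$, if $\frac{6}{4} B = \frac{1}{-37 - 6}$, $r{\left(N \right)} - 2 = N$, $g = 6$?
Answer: $- \frac{16}{129} \approx -0.12403$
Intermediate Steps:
$L{\left(a,w \right)} = 6$ ($L{\left(a,w \right)} = 6 - 0 = 6 + 0 = 6$)
$r{\left(N \right)} = 2 + N$
$B = - \frac{2}{129}$ ($B = \frac{2}{3 \left(-37 - 6\right)} = \frac{2}{3 \left(-43\right)} = \frac{2}{3} \left(- \frac{1}{43}\right) = - \frac{2}{129} \approx -0.015504$)
$B r{\left(L{\left(-1,-3 \right)} \right)} = - \frac{2 \left(2 + 6\right)}{129} = \left(- \frac{2}{129}\right) 8 = - \frac{16}{129}$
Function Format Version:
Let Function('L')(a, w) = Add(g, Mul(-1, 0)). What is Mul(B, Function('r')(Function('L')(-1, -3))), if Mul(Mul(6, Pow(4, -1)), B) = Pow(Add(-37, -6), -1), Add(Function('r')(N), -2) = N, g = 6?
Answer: Rational(-16, 129) ≈ -0.12403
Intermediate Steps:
Function('L')(a, w) = 6 (Function('L')(a, w) = Add(6, Mul(-1, 0)) = Add(6, 0) = 6)
Function('r')(N) = Add(2, N)
B = Rational(-2, 129) (B = Mul(Rational(2, 3), Pow(Add(-37, -6), -1)) = Mul(Rational(2, 3), Pow(-43, -1)) = Mul(Rational(2, 3), Rational(-1, 43)) = Rational(-2, 129) ≈ -0.015504)
Mul(B, Function('r')(Function('L')(-1, -3))) = Mul(Rational(-2, 129), Add(2, 6)) = Mul(Rational(-2, 129), 8) = Rational(-16, 129)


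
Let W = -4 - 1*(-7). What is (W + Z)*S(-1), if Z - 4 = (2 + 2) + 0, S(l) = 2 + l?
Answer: 11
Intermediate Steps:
W = 3 (W = -4 + 7 = 3)
Z = 8 (Z = 4 + ((2 + 2) + 0) = 4 + (4 + 0) = 4 + 4 = 8)
(W + Z)*S(-1) = (3 + 8)*(2 - 1) = 11*1 = 11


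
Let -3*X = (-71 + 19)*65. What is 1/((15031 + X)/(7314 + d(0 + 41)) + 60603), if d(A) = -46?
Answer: 21804/1321436285 ≈ 1.6500e-5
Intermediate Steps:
X = 3380/3 (X = -(-71 + 19)*65/3 = -(-52)*65/3 = -⅓*(-3380) = 3380/3 ≈ 1126.7)
1/((15031 + X)/(7314 + d(0 + 41)) + 60603) = 1/((15031 + 3380/3)/(7314 - 46) + 60603) = 1/((48473/3)/7268 + 60603) = 1/((48473/3)*(1/7268) + 60603) = 1/(48473/21804 + 60603) = 1/(1321436285/21804) = 21804/1321436285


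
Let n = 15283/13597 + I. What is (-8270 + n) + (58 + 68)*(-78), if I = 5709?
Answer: -168437950/13597 ≈ -12388.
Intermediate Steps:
n = 77640556/13597 (n = 15283/13597 + 5709 = 77640556/13597 ≈ 5710.1)
(-8270 + n) + (58 + 68)*(-78) = (-8270 + 77640556/13597) + (58 + 68)*(-78) = -34806634/13597 + 126*(-78) = -34806634/13597 - 9828 = -168437950/13597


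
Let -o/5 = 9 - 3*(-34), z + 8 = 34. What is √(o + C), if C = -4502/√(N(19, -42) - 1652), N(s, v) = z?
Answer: √(-366837795 + 1830063*I*√1626)/813 ≈ 2.3578 + 23.676*I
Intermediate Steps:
z = 26 (z = -8 + 34 = 26)
N(s, v) = 26
C = 2251*I*√1626/813 (C = -4502/√(26 - 1652) = -4502*(-I*√1626/1626) = -(-2251)*I*√1626/813 = 2251*I*√1626/813 ≈ 111.65*I)
o = -555 (o = -5*(9 - 3*(-34)) = -5*(9 + 102) = -5*111 = -555)
√(o + C) = √(-555 + 2251*I*√1626/813)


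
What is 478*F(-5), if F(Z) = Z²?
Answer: 11950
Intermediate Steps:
478*F(-5) = 478*(-5)² = 478*25 = 11950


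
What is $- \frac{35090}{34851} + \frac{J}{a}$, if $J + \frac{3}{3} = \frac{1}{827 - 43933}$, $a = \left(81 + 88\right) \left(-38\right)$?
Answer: $- \frac{9712347703823}{9647688436932} \approx -1.0067$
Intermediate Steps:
$a = -6422$ ($a = 169 \left(-38\right) = -6422$)
$J = - \frac{43107}{43106}$ ($J = -1 + \frac{1}{827 - 43933} = -1 + \frac{1}{-43106} = -1 - \frac{1}{43106} = - \frac{43107}{43106} \approx -1.0$)
$- \frac{35090}{34851} + \frac{J}{a} = - \frac{35090}{34851} - \frac{43107}{43106 \left(-6422\right)} = \left(-35090\right) \frac{1}{34851} - - \frac{43107}{276826732} = - \frac{35090}{34851} + \frac{43107}{276826732} = - \frac{9712347703823}{9647688436932}$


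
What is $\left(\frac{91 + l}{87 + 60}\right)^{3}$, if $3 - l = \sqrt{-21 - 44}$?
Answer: $\frac{\left(94 - i \sqrt{65}\right)^{3}}{3176523} \approx 0.25571 - 0.067114 i$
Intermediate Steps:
$l = 3 - i \sqrt{65}$ ($l = 3 - \sqrt{-21 - 44} = 3 - \sqrt{-65} = 3 - i \sqrt{65} \approx 3.0 - 8.0623 i$)
$\left(\frac{91 + l}{87 + 60}\right)^{3} = \left(\frac{91 + \left(3 - i \sqrt{65}\right)}{87 + 60}\right)^{3} = \left(\frac{94 - i \sqrt{65}}{147}\right)^{3} = \left(\left(94 - i \sqrt{65}\right) \frac{1}{147}\right)^{3} = \left(\frac{94}{147} - \frac{i \sqrt{65}}{147}\right)^{3}$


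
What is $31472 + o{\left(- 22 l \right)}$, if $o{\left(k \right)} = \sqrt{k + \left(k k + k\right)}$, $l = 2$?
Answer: $31472 + 2 \sqrt{462} \approx 31515.0$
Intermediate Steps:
$o{\left(k \right)} = \sqrt{k^{2} + 2 k}$ ($o{\left(k \right)} = \sqrt{k + \left(k^{2} + k\right)} = \sqrt{k + \left(k + k^{2}\right)} = \sqrt{k^{2} + 2 k}$)
$31472 + o{\left(- 22 l \right)} = 31472 + \sqrt{\left(-22\right) 2 \left(2 - 44\right)} = 31472 + \sqrt{- 44 \left(2 - 44\right)} = 31472 + \sqrt{\left(-44\right) \left(-42\right)} = 31472 + \sqrt{1848} = 31472 + 2 \sqrt{462}$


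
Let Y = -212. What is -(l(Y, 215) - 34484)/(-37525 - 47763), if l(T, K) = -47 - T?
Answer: -34319/85288 ≈ -0.40239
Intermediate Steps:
-(l(Y, 215) - 34484)/(-37525 - 47763) = -((-47 - 1*(-212)) - 34484)/(-37525 - 47763) = -((-47 + 212) - 34484)/(-85288) = -(165 - 34484)*(-1)/85288 = -(-34319)*(-1)/85288 = -1*34319/85288 = -34319/85288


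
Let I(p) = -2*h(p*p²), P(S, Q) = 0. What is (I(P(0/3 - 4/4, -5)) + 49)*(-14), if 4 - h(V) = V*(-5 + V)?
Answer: -574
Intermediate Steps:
h(V) = 4 - V*(-5 + V)
I(p) = -8 - 10*p³ + 2*p⁶ (I(p) = -2*(4 - (p*p²)² + 5*(p*p²)) = -2*(4 - (p³)² + 5*p³) = -2*(4 - p⁶ + 5*p³) = -8 - 10*p³ + 2*p⁶)
(I(P(0/3 - 4/4, -5)) + 49)*(-14) = ((-8 - 10*0³ + 2*0⁶) + 49)*(-14) = ((-8 - 10*0 + 2*0) + 49)*(-14) = ((-8 + 0 + 0) + 49)*(-14) = (-8 + 49)*(-14) = 41*(-14) = -574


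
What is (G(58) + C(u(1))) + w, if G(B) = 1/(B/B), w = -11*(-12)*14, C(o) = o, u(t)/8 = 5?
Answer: 1889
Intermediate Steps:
u(t) = 40 (u(t) = 8*5 = 40)
w = 1848 (w = 132*14 = 1848)
G(B) = 1 (G(B) = 1/1 = 1)
(G(58) + C(u(1))) + w = (1 + 40) + 1848 = 41 + 1848 = 1889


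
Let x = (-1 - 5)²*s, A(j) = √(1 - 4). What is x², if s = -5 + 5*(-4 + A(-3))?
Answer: 712800 - 324000*I*√3 ≈ 7.128e+5 - 5.6118e+5*I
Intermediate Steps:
A(j) = I*√3 (A(j) = √(-3) = I*√3)
s = -25 + 5*I*√3 (s = -5 + 5*(-4 + I*√3) = -5 + (-20 + 5*I*√3) = -25 + 5*I*√3 ≈ -25.0 + 8.6602*I)
x = -900 + 180*I*√3 (x = (-1 - 5)²*(-25 + 5*I*√3) = (-6)²*(-25 + 5*I*√3) = 36*(-25 + 5*I*√3) = -900 + 180*I*√3 ≈ -900.0 + 311.77*I)
x² = (-900 + 180*I*√3)²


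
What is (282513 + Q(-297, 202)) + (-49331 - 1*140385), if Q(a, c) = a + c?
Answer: 92702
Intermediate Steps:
(282513 + Q(-297, 202)) + (-49331 - 1*140385) = (282513 + (-297 + 202)) + (-49331 - 1*140385) = (282513 - 95) + (-49331 - 140385) = 282418 - 189716 = 92702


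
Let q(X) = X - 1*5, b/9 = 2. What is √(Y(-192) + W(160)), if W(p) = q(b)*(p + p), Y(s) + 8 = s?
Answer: 6*√110 ≈ 62.929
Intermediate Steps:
b = 18 (b = 9*2 = 18)
Y(s) = -8 + s
q(X) = -5 + X (q(X) = X - 5 = -5 + X)
W(p) = 26*p (W(p) = (-5 + 18)*(p + p) = 13*(2*p) = 26*p)
√(Y(-192) + W(160)) = √((-8 - 192) + 26*160) = √(-200 + 4160) = √3960 = 6*√110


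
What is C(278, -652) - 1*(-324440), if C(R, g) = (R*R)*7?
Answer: 865428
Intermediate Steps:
C(R, g) = 7*R**2 (C(R, g) = R**2*7 = 7*R**2)
C(278, -652) - 1*(-324440) = 7*278**2 - 1*(-324440) = 7*77284 + 324440 = 540988 + 324440 = 865428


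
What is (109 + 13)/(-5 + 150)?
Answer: 122/145 ≈ 0.84138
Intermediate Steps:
(109 + 13)/(-5 + 150) = 122/145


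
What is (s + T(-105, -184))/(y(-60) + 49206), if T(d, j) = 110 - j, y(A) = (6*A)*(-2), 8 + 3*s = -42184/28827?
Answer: 12576307/2158825203 ≈ 0.0058255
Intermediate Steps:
s = -272800/86481 (s = -8/3 + (-42184/28827)/3 = -8/3 + (-42184*1/28827)/3 = -8/3 + (⅓)*(-42184/28827) = -8/3 - 42184/86481 = -272800/86481 ≈ -3.1544)
y(A) = -12*A
(s + T(-105, -184))/(y(-60) + 49206) = (-272800/86481 + (110 - 1*(-184)))/(-12*(-60) + 49206) = (-272800/86481 + (110 + 184))/(720 + 49206) = (-272800/86481 + 294)/49926 = (25152614/86481)*(1/49926) = 12576307/2158825203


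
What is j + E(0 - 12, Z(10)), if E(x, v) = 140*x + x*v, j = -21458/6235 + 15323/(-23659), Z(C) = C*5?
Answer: -336934825927/147513865 ≈ -2284.1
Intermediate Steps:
Z(C) = 5*C
j = -603213727/147513865 (j = -21458*1/6235 + 15323*(-1/23659) = -21458/6235 - 15323/23659 = -603213727/147513865 ≈ -4.0892)
E(x, v) = 140*x + v*x
j + E(0 - 12, Z(10)) = -603213727/147513865 + (0 - 12)*(140 + 5*10) = -603213727/147513865 - 12*(140 + 50) = -603213727/147513865 - 12*190 = -603213727/147513865 - 2280 = -336934825927/147513865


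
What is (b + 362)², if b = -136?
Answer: 51076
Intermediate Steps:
(b + 362)² = (-136 + 362)² = 226² = 51076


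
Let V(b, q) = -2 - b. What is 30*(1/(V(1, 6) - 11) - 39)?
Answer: -8205/7 ≈ -1172.1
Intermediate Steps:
30*(1/(V(1, 6) - 11) - 39) = 30*(1/((-2 - 1*1) - 11) - 39) = 30*(1/((-2 - 1) - 11) - 39) = 30*(1/(-3 - 11) - 39) = 30*(1/(-14) - 39) = 30*(-1/14 - 39) = 30*(-547/14) = -8205/7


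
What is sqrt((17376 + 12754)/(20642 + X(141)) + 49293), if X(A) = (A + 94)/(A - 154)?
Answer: sqrt(6698409814867)/11657 ≈ 222.02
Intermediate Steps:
X(A) = (94 + A)/(-154 + A)
sqrt((17376 + 12754)/(20642 + X(141)) + 49293) = sqrt((17376 + 12754)/(20642 + (94 + 141)/(-154 + 141)) + 49293) = sqrt(30130/(20642 + 235/(-13)) + 49293) = sqrt(30130/(20642 - 1/13*235) + 49293) = sqrt(30130/(20642 - 235/13) + 49293) = sqrt(30130/(268111/13) + 49293) = sqrt(30130*(13/268111) + 49293) = sqrt(17030/11657 + 49293) = sqrt(574625531/11657) = sqrt(6698409814867)/11657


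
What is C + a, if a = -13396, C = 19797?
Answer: 6401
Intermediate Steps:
C + a = 19797 - 13396 = 6401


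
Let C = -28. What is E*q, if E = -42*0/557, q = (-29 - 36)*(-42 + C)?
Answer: 0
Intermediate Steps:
q = 4550 (q = (-29 - 36)*(-42 - 28) = -65*(-70) = 4550)
E = 0 (E = 0*(1/557) = 0)
E*q = 0*4550 = 0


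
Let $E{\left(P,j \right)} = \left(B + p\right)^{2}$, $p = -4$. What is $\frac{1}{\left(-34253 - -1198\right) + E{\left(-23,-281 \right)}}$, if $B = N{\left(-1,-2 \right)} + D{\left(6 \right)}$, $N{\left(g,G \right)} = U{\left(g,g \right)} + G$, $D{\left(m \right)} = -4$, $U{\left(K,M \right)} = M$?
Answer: $- \frac{1}{32934} \approx -3.0364 \cdot 10^{-5}$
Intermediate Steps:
$N{\left(g,G \right)} = G + g$ ($N{\left(g,G \right)} = g + G = G + g$)
$B = -7$ ($B = \left(-2 - 1\right) - 4 = -3 - 4 = -7$)
$E{\left(P,j \right)} = 121$ ($E{\left(P,j \right)} = \left(-7 - 4\right)^{2} = \left(-11\right)^{2} = 121$)
$\frac{1}{\left(-34253 - -1198\right) + E{\left(-23,-281 \right)}} = \frac{1}{\left(-34253 - -1198\right) + 121} = \frac{1}{\left(-34253 + 1198\right) + 121} = \frac{1}{-33055 + 121} = \frac{1}{-32934} = - \frac{1}{32934}$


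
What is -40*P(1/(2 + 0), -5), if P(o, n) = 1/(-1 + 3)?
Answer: -20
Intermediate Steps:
P(o, n) = ½ (P(o, n) = 1/2 = ½)
-40*P(1/(2 + 0), -5) = -40*½ = -20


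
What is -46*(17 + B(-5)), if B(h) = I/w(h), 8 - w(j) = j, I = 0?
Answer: -782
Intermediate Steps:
w(j) = 8 - j
B(h) = 0 (B(h) = 0/(8 - h) = 0)
-46*(17 + B(-5)) = -46*(17 + 0) = -46*17 = -782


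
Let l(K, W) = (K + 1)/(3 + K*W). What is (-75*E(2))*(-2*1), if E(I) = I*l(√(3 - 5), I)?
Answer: 2100/17 + 300*I*√2/17 ≈ 123.53 + 24.957*I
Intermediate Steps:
l(K, W) = (1 + K)/(3 + K*W)
E(I) = I*(1 + I*√2)/(3 + I*I*√2) (E(I) = I*((1 + √(3 - 5))/(3 + √(3 - 5)*I)) = I*((1 + √(-2))/(3 + √(-2)*I)) = I*((1 + I*√2)/(3 + (I*√2)*I)) = I*((1 + I*√2)/(3 + I*I*√2)) = I*(1 + I*√2)/(3 + I*I*√2))
(-75*E(2))*(-2*1) = (-150*(√2 - I)/(-3*I + 2*√2))*(-2*1) = -150*(√2 - I)/(-3*I + 2*√2)*(-2) = 300*(√2 - I)/(-3*I + 2*√2)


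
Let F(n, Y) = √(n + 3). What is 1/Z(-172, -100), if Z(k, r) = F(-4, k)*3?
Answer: -I/3 ≈ -0.33333*I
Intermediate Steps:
F(n, Y) = √(3 + n)
Z(k, r) = 3*I (Z(k, r) = √(3 - 4)*3 = √(-1)*3 = I*3 = 3*I)
1/Z(-172, -100) = 1/(3*I) = -I/3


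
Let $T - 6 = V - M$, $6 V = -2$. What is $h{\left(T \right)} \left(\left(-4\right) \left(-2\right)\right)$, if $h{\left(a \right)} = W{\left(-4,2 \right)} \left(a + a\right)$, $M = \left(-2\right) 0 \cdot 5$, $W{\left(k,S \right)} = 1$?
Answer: $\frac{272}{3} \approx 90.667$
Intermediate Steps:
$V = - \frac{1}{3}$ ($V = \frac{1}{6} \left(-2\right) = - \frac{1}{3} \approx -0.33333$)
$M = 0$ ($M = 0 \cdot 5 = 0$)
$T = \frac{17}{3}$ ($T = 6 - \frac{1}{3} = \frac{17}{3} \approx 5.6667$)
$h{\left(a \right)} = 2 a$ ($h{\left(a \right)} = 1 \left(a + a\right) = 1 \cdot 2 a = 2 a$)
$h{\left(T \right)} \left(\left(-4\right) \left(-2\right)\right) = 2 \cdot \frac{17}{3} \left(\left(-4\right) \left(-2\right)\right) = \frac{34}{3} \cdot 8 = \frac{272}{3}$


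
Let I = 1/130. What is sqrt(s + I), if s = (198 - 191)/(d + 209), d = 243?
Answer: sqrt(5001945)/14690 ≈ 0.15225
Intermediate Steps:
I = 1/130 ≈ 0.0076923
s = 7/452 (s = (198 - 191)/(243 + 209) = 7/452 ≈ 0.015487)
sqrt(s + I) = sqrt(7/452 + 1/130) = sqrt(681/29380) = sqrt(5001945)/14690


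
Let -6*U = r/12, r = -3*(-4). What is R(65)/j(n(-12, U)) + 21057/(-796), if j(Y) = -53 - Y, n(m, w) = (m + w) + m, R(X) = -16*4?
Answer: -3337197/137708 ≈ -24.234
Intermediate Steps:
r = 12
R(X) = -64
U = -⅙ (U = -2/12 = -⅙*1 = -⅙ ≈ -0.16667)
n(m, w) = w + 2*m
R(65)/j(n(-12, U)) + 21057/(-796) = -64/(-53 - (-⅙ + 2*(-12))) + 21057/(-796) = -64/(-53 - (-⅙ - 24)) + 21057*(-1/796) = -64/(-53 - 1*(-145/6)) - 21057/796 = -64/(-53 + 145/6) - 21057/796 = -64/(-173/6) - 21057/796 = -64*(-6/173) - 21057/796 = 384/173 - 21057/796 = -3337197/137708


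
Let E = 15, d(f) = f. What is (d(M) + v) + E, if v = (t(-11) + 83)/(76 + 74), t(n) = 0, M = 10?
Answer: 3833/150 ≈ 25.553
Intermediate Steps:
v = 83/150 (v = (0 + 83)/(76 + 74) = 83/150 ≈ 0.55333)
(d(M) + v) + E = (10 + 83/150) + 15 = 1583/150 + 15 = 3833/150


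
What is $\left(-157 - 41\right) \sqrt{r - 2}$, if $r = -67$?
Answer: $- 198 i \sqrt{69} \approx - 1644.7 i$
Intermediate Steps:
$\left(-157 - 41\right) \sqrt{r - 2} = \left(-157 - 41\right) \sqrt{-67 - 2} = - 198 \sqrt{-69} = - 198 i \sqrt{69}$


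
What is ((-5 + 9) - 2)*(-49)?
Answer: -98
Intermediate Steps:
((-5 + 9) - 2)*(-49) = (4 - 2)*(-49) = 2*(-49) = -98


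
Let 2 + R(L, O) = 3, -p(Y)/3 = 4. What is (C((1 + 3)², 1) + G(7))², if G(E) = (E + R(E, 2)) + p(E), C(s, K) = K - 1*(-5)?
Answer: 4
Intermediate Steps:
p(Y) = -12 (p(Y) = -3*4 = -12)
R(L, O) = 1 (R(L, O) = -2 + 3 = 1)
C(s, K) = 5 + K (C(s, K) = K + 5 = 5 + K)
G(E) = -11 + E (G(E) = (E + 1) - 12 = (1 + E) - 12 = -11 + E)
(C((1 + 3)², 1) + G(7))² = ((5 + 1) + (-11 + 7))² = (6 - 4)² = 2² = 4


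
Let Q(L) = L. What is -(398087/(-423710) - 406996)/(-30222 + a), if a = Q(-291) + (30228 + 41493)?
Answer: 172448673247/17460241680 ≈ 9.8766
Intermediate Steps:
a = 71430 (a = -291 + (30228 + 41493) = -291 + 71721 = 71430)
-(398087/(-423710) - 406996)/(-30222 + a) = -(398087/(-423710) - 406996)/(-30222 + 71430) = -(398087*(-1/423710) - 406996)/41208 = -(-398087/423710 - 406996)/41208 = -(-172448673247)/(423710*41208) = -1*(-172448673247/17460241680) = 172448673247/17460241680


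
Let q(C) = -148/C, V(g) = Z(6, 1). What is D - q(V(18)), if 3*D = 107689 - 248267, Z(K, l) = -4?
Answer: -140689/3 ≈ -46896.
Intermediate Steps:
V(g) = -4
D = -140578/3 (D = (107689 - 248267)/3 = (⅓)*(-140578) = -140578/3 ≈ -46859.)
D - q(V(18)) = -140578/3 - (-148)/(-4) = -140578/3 - (-148)*(-1)/4 = -140578/3 - 1*37 = -140578/3 - 37 = -140689/3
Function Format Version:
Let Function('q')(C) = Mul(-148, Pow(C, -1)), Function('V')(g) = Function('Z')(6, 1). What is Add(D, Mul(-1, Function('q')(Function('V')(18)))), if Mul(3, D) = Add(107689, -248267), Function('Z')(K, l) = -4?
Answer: Rational(-140689, 3) ≈ -46896.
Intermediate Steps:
Function('V')(g) = -4
D = Rational(-140578, 3) (D = Mul(Rational(1, 3), Add(107689, -248267)) = Mul(Rational(1, 3), -140578) = Rational(-140578, 3) ≈ -46859.)
Add(D, Mul(-1, Function('q')(Function('V')(18)))) = Add(Rational(-140578, 3), Mul(-1, Mul(-148, Pow(-4, -1)))) = Add(Rational(-140578, 3), Mul(-1, Mul(-148, Rational(-1, 4)))) = Add(Rational(-140578, 3), Mul(-1, 37)) = Add(Rational(-140578, 3), -37) = Rational(-140689, 3)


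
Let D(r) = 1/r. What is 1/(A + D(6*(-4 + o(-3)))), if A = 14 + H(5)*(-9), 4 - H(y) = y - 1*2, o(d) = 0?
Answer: 24/119 ≈ 0.20168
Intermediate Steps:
H(y) = 6 - y (H(y) = 4 - (y - 1*2) = 4 - (y - 2) = 4 - (-2 + y) = 4 + (2 - y) = 6 - y)
A = 5 (A = 14 + (6 - 1*5)*(-9) = 14 + (6 - 5)*(-9) = 14 + 1*(-9) = 14 - 9 = 5)
1/(A + D(6*(-4 + o(-3)))) = 1/(5 + 1/(6*(-4 + 0))) = 1/(5 + 1/(6*(-4))) = 1/(5 + 1/(-24)) = 1/(5 - 1/24) = 1/(119/24) = 24/119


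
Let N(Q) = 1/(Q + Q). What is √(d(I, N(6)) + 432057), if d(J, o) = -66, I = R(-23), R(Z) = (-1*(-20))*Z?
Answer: 3*√47999 ≈ 657.26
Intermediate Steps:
N(Q) = 1/(2*Q)
R(Z) = 20*Z
I = -460 (I = 20*(-23) = -460)
√(d(I, N(6)) + 432057) = √(-66 + 432057) = √431991 = 3*√47999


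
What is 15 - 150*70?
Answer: -10485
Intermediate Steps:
15 - 150*70 = 15 - 10500 = -10485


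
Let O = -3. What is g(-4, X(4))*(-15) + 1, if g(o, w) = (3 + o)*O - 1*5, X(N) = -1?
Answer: 31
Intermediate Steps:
g(o, w) = -14 - 3*o (g(o, w) = (3 + o)*(-3) - 1*5 = (-9 - 3*o) - 5 = -14 - 3*o)
g(-4, X(4))*(-15) + 1 = (-14 - 3*(-4))*(-15) + 1 = (-14 + 12)*(-15) + 1 = -2*(-15) + 1 = 30 + 1 = 31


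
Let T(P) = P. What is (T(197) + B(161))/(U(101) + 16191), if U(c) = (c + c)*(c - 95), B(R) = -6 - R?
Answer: 10/5801 ≈ 0.0017238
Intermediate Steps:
U(c) = 2*c*(-95 + c) (U(c) = (2*c)*(-95 + c) = 2*c*(-95 + c))
(T(197) + B(161))/(U(101) + 16191) = (197 + (-6 - 1*161))/(2*101*(-95 + 101) + 16191) = (197 + (-6 - 161))/(2*101*6 + 16191) = (197 - 167)/(1212 + 16191) = 30/17403 = 30*(1/17403) = 10/5801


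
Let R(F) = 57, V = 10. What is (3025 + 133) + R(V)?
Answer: 3215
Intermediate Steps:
(3025 + 133) + R(V) = (3025 + 133) + 57 = 3158 + 57 = 3215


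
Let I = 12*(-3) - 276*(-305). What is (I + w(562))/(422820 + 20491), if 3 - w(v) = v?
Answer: 83585/443311 ≈ 0.18855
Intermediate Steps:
w(v) = 3 - v
I = 84144 (I = -36 + 84180 = 84144)
(I + w(562))/(422820 + 20491) = (84144 + (3 - 1*562))/(422820 + 20491) = (84144 + (3 - 562))/443311 = (84144 - 559)*(1/443311) = 83585*(1/443311) = 83585/443311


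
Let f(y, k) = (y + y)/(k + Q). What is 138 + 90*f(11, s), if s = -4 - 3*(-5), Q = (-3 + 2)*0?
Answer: 318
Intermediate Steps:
Q = 0 (Q = -1*0 = 0)
s = 11 (s = -4 + 15 = 11)
f(y, k) = 2*y/k (f(y, k) = (y + y)/(k + 0) = (2*y)/k = 2*y/k)
138 + 90*f(11, s) = 138 + 90*(2*11/11) = 138 + 90*(2*11*(1/11)) = 138 + 90*2 = 138 + 180 = 318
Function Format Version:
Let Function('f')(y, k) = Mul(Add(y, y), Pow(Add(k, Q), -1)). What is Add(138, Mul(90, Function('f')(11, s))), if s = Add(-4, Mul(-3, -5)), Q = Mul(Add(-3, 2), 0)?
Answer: 318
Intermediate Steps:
Q = 0 (Q = Mul(-1, 0) = 0)
s = 11 (s = Add(-4, 15) = 11)
Function('f')(y, k) = Mul(2, y, Pow(k, -1)) (Function('f')(y, k) = Mul(Add(y, y), Pow(Add(k, 0), -1)) = Mul(Mul(2, y), Pow(k, -1)) = Mul(2, y, Pow(k, -1)))
Add(138, Mul(90, Function('f')(11, s))) = Add(138, Mul(90, Mul(2, 11, Pow(11, -1)))) = Add(138, Mul(90, Mul(2, 11, Rational(1, 11)))) = Add(138, Mul(90, 2)) = Add(138, 180) = 318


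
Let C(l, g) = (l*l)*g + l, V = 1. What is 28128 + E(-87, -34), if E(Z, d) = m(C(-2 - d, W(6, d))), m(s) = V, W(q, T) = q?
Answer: 28129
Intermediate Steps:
C(l, g) = l + g*l² (C(l, g) = l²*g + l = g*l² + l = l + g*l²)
m(s) = 1
E(Z, d) = 1
28128 + E(-87, -34) = 28128 + 1 = 28129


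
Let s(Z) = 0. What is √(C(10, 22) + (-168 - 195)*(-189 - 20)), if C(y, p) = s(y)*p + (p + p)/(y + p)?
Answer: √1213894/4 ≈ 275.44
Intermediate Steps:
C(y, p) = 2*p/(p + y) (C(y, p) = 0*p + (p + p)/(y + p) = 0 + (2*p)/(p + y) = 0 + 2*p/(p + y) = 2*p/(p + y))
√(C(10, 22) + (-168 - 195)*(-189 - 20)) = √(2*22/(22 + 10) + (-168 - 195)*(-189 - 20)) = √(2*22/32 - 363*(-209)) = √(2*22*(1/32) + 75867) = √(11/8 + 75867) = √(606947/8) = √1213894/4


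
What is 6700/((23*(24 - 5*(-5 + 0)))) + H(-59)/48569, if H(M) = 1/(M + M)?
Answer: 38398650273/6458997034 ≈ 5.9450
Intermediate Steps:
H(M) = 1/(2*M)
6700/((23*(24 - 5*(-5 + 0)))) + H(-59)/48569 = 6700/((23*(24 - 5*(-5 + 0)))) + ((½)/(-59))/48569 = 6700/((23*(24 - 5*(-5)))) + ((½)*(-1/59))*(1/48569) = 6700/((23*(24 + 25))) - 1/118*1/48569 = 6700/((23*49)) - 1/5731142 = 6700/1127 - 1/5731142 = 38398650273/6458997034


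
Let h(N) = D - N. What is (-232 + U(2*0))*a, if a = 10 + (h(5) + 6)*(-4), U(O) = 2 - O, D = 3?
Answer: 1380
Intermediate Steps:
h(N) = 3 - N
a = -6 (a = 10 + ((3 - 1*5) + 6)*(-4) = 10 + ((3 - 5) + 6)*(-4) = 10 + (-2 + 6)*(-4) = 10 + 4*(-4) = 10 - 16 = -6)
(-232 + U(2*0))*a = (-232 + (2 - 2*0))*(-6) = (-232 + (2 - 1*0))*(-6) = (-232 + (2 + 0))*(-6) = (-232 + 2)*(-6) = -230*(-6) = 1380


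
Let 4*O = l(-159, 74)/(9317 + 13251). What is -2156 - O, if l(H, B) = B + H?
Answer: -194626347/90272 ≈ -2156.0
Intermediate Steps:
O = -85/90272 (O = ((74 - 159)/(9317 + 13251))/4 = (-85/22568)/4 = (-85*1/22568)/4 = (¼)*(-85/22568) = -85/90272 ≈ -0.00094160)
-2156 - O = -2156 - 1*(-85/90272) = -2156 + 85/90272 = -194626347/90272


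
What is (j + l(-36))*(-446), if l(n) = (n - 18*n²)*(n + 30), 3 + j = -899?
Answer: -62119772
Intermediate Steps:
j = -902 (j = -3 - 899 = -902)
l(n) = (30 + n)*(n - 18*n²) (l(n) = (n - 18*n²)*(30 + n) = (30 + n)*(n - 18*n²))
(j + l(-36))*(-446) = (-902 - 36*(30 - 539*(-36) - 18*(-36)²))*(-446) = (-902 - 36*(30 + 19404 - 18*1296))*(-446) = (-902 - 36*(30 + 19404 - 23328))*(-446) = (-902 - 36*(-3894))*(-446) = (-902 + 140184)*(-446) = 139282*(-446) = -62119772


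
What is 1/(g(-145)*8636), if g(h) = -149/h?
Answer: 145/1286764 ≈ 0.00011269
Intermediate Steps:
1/(g(-145)*8636) = 1/(-149/(-145)*8636) = (1/8636)/(-149*(-1/145)) = (1/8636)/(149/145) = (145/149)*(1/8636) = 145/1286764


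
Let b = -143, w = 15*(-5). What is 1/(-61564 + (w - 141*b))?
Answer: -1/41476 ≈ -2.4110e-5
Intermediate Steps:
w = -75
1/(-61564 + (w - 141*b)) = 1/(-61564 + (-75 - 141*(-143))) = 1/(-61564 + (-75 + 20163)) = 1/(-61564 + 20088) = 1/(-41476) = -1/41476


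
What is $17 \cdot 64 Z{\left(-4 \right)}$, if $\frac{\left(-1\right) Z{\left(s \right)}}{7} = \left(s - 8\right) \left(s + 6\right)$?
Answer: $182784$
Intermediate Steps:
$Z{\left(s \right)} = - 7 \left(-8 + s\right) \left(6 + s\right)$ ($Z{\left(s \right)} = - 7 \left(s - 8\right) \left(s + 6\right) = - 7 \left(-8 + s\right) \left(6 + s\right)$)
$17 \cdot 64 Z{\left(-4 \right)} = 17 \cdot 64 \left(336 - 7 \left(-4\right)^{2} + 14 \left(-4\right)\right) = 1088 \left(336 - 112 - 56\right) = 1088 \cdot 168 = 182784$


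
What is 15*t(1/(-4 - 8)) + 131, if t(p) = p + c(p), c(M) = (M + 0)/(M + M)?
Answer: 549/4 ≈ 137.25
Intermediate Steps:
c(M) = ½ (c(M) = M/((2*M)) = M*(1/(2*M)) = ½)
t(p) = ½ + p (t(p) = p + ½ = ½ + p)
15*t(1/(-4 - 8)) + 131 = 15*(½ + 1/(-4 - 8)) + 131 = 15*(½ + 1/(-12)) + 131 = 15*(½ - 1/12) + 131 = 15*(5/12) + 131 = 25/4 + 131 = 549/4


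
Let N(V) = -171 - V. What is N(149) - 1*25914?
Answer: -26234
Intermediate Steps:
N(149) - 1*25914 = (-171 - 1*149) - 1*25914 = (-171 - 149) - 25914 = -320 - 25914 = -26234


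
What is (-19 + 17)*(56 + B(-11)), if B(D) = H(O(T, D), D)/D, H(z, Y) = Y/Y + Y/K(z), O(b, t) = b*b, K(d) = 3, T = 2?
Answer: -3712/33 ≈ -112.48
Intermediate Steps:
O(b, t) = b**2
H(z, Y) = 1 + Y/3 (H(z, Y) = Y/Y + Y/3 = 1 + Y*(1/3) = 1 + Y/3)
B(D) = (1 + D/3)/D
(-19 + 17)*(56 + B(-11)) = (-19 + 17)*(56 + (1/3)*(3 - 11)/(-11)) = -2*(56 + (1/3)*(-1/11)*(-8)) = -2*(56 + 8/33) = -2*1856/33 = -3712/33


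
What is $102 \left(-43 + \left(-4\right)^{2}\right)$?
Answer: $-2754$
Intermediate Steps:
$102 \left(-43 + \left(-4\right)^{2}\right) = 102 \left(-43 + 16\right) = 102 \left(-27\right) = -2754$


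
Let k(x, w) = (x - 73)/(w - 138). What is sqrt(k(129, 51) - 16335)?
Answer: I*sqrt(123644487)/87 ≈ 127.81*I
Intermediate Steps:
k(x, w) = (-73 + x)/(-138 + w)
sqrt(k(129, 51) - 16335) = sqrt((-73 + 129)/(-138 + 51) - 16335) = sqrt(56/(-87) - 16335) = sqrt(-1/87*56 - 16335) = sqrt(-56/87 - 16335) = sqrt(-1421201/87) = I*sqrt(123644487)/87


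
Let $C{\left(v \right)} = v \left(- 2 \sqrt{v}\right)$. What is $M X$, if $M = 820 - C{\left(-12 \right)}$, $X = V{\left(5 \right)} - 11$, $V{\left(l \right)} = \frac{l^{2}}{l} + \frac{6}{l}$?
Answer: $-3936 + \frac{1152 i \sqrt{3}}{5} \approx -3936.0 + 399.06 i$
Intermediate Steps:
$V{\left(l \right)} = l + \frac{6}{l}$
$C{\left(v \right)} = - 2 v^{\frac{3}{2}}$
$X = - \frac{24}{5}$ ($X = \left(5 + \frac{6}{5}\right) - 11 = \frac{31}{5} - 11 = - \frac{24}{5} \approx -4.8$)
$M = 820 - 48 i \sqrt{3}$ ($M = 820 - - 2 \left(-12\right)^{\frac{3}{2}} = 820 - - 2 \left(- 24 i \sqrt{3}\right) = 820 - 48 i \sqrt{3} \approx 820.0 - 83.138 i$)
$M X = \left(820 - 48 i \sqrt{3}\right) \left(- \frac{24}{5}\right) = -3936 + \frac{1152 i \sqrt{3}}{5}$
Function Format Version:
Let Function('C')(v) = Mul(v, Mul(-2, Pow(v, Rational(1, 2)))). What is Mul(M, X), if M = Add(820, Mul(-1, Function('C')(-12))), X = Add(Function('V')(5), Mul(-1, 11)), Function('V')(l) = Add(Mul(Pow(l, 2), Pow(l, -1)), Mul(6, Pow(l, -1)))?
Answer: Add(-3936, Mul(Rational(1152, 5), I, Pow(3, Rational(1, 2)))) ≈ Add(-3936.0, Mul(399.06, I))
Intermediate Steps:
Function('V')(l) = Add(l, Mul(6, Pow(l, -1)))
Function('C')(v) = Mul(-2, Pow(v, Rational(3, 2)))
X = Rational(-24, 5) (X = Add(Add(5, Mul(6, Pow(5, -1))), Mul(-1, 11)) = Add(Add(5, Mul(6, Rational(1, 5))), -11) = Add(Add(5, Rational(6, 5)), -11) = Add(Rational(31, 5), -11) = Rational(-24, 5) ≈ -4.8000)
M = Add(820, Mul(-48, I, Pow(3, Rational(1, 2)))) (M = Add(820, Mul(-1, Mul(-2, Pow(-12, Rational(3, 2))))) = Add(820, Mul(-1, Mul(-2, Mul(-24, I, Pow(3, Rational(1, 2)))))) = Add(820, Mul(-1, Mul(48, I, Pow(3, Rational(1, 2))))) = Add(820, Mul(-48, I, Pow(3, Rational(1, 2)))) ≈ Add(820.00, Mul(-83.138, I)))
Mul(M, X) = Mul(Add(820, Mul(-48, I, Pow(3, Rational(1, 2)))), Rational(-24, 5)) = Add(-3936, Mul(Rational(1152, 5), I, Pow(3, Rational(1, 2))))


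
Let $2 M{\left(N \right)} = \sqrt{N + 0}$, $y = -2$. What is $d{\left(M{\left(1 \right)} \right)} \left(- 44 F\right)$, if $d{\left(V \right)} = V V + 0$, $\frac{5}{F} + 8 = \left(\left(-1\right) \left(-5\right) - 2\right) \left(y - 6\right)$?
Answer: $\frac{55}{32} \approx 1.7188$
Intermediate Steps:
$M{\left(N \right)} = \frac{\sqrt{N}}{2}$ ($M{\left(N \right)} = \frac{\sqrt{N + 0}}{2} = \frac{\sqrt{N}}{2}$)
$F = - \frac{5}{32}$ ($F = \frac{5}{-8 + \left(\left(-1\right) \left(-5\right) - 2\right) \left(-2 - 6\right)} = \frac{5}{-8 + \left(5 - 2\right) \left(-8\right)} = \frac{5}{-8 + 3 \left(-8\right)} = \frac{5}{-8 - 24} = \frac{5}{-32} = 5 \left(- \frac{1}{32}\right) = - \frac{5}{32} \approx -0.15625$)
$d{\left(V \right)} = V^{2}$ ($d{\left(V \right)} = V^{2} + 0 = V^{2}$)
$d{\left(M{\left(1 \right)} \right)} \left(- 44 F\right) = \left(\frac{\sqrt{1}}{2}\right)^{2} \left(\left(-44\right) \left(- \frac{5}{32}\right)\right) = \left(\frac{1}{2} \cdot 1\right)^{2} \cdot \frac{55}{8} = \left(\frac{1}{2}\right)^{2} \cdot \frac{55}{8} = \frac{1}{4} \cdot \frac{55}{8} = \frac{55}{32}$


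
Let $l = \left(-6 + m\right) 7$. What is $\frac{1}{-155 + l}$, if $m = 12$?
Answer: $- \frac{1}{113} \approx -0.0088496$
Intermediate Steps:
$l = 42$ ($l = \left(-6 + 12\right) 7 = 6 \cdot 7 = 42$)
$\frac{1}{-155 + l} = \frac{1}{-155 + 42} = \frac{1}{-113} = - \frac{1}{113}$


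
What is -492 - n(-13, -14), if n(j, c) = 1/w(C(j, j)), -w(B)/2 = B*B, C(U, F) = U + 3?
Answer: -98399/200 ≈ -492.00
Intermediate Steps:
C(U, F) = 3 + U
w(B) = -2*B**2 (w(B) = -2*B*B = -2*B**2)
n(j, c) = -1/(2*(3 + j)**2) (n(j, c) = 1/(-2*(3 + j)**2) = -1/(2*(3 + j)**2))
-492 - n(-13, -14) = -492 - (-1)/(2*(3 - 13)**2) = -492 - (-1)/(2*(-10)**2) = -492 - (-1)/(2*100) = -492 - 1*(-1/200) = -492 + 1/200 = -98399/200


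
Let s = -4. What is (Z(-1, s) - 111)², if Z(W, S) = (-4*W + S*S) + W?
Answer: 8464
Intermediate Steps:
Z(W, S) = S² - 3*W (Z(W, S) = (-4*W + S²) + W = (S² - 4*W) + W = S² - 3*W)
(Z(-1, s) - 111)² = (((-4)² - 3*(-1)) - 111)² = ((16 + 3) - 111)² = (19 - 111)² = (-92)² = 8464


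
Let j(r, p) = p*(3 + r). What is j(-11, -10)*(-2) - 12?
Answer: -172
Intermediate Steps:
j(-11, -10)*(-2) - 12 = -10*(3 - 11)*(-2) - 12 = -10*(-8)*(-2) - 12 = 80*(-2) - 12 = -160 - 12 = -172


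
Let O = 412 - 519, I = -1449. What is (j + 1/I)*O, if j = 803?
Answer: -124499422/1449 ≈ -85921.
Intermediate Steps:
O = -107
(j + 1/I)*O = (803 + 1/(-1449))*(-107) = (803 - 1/1449)*(-107) = (1163546/1449)*(-107) = -124499422/1449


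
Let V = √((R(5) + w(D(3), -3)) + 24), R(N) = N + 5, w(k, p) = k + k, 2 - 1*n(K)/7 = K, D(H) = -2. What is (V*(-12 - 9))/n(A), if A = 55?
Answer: 3*√30/53 ≈ 0.31003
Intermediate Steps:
n(K) = 14 - 7*K
w(k, p) = 2*k
R(N) = 5 + N
V = √30 (V = √(((5 + 5) + 2*(-2)) + 24) = √((10 - 4) + 24) = √(6 + 24) = √30 ≈ 5.4772)
(V*(-12 - 9))/n(A) = (√30*(-12 - 9))/(14 - 7*55) = (√30*(-21))/(14 - 385) = -21*√30/(-371) = -21*√30*(-1/371) = 3*√30/53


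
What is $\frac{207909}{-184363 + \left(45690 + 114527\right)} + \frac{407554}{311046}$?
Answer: $- \frac{27414231965}{3755258358} \approx -7.3002$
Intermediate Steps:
$\frac{207909}{-184363 + \left(45690 + 114527\right)} + \frac{407554}{311046} = \frac{207909}{-184363 + 160217} + 407554 \cdot \frac{1}{311046} = \frac{207909}{-24146} + \frac{203777}{155523} = 207909 \left(- \frac{1}{24146}\right) + \frac{203777}{155523} = - \frac{207909}{24146} + \frac{203777}{155523} = - \frac{27414231965}{3755258358}$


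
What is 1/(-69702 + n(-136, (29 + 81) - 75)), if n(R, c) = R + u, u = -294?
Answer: -1/70132 ≈ -1.4259e-5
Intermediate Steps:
n(R, c) = -294 + R (n(R, c) = R - 294 = -294 + R)
1/(-69702 + n(-136, (29 + 81) - 75)) = 1/(-69702 + (-294 - 136)) = 1/(-69702 - 430) = 1/(-70132) = -1/70132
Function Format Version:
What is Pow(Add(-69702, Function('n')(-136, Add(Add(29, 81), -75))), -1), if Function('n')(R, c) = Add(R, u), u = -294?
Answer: Rational(-1, 70132) ≈ -1.4259e-5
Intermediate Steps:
Function('n')(R, c) = Add(-294, R) (Function('n')(R, c) = Add(R, -294) = Add(-294, R))
Pow(Add(-69702, Function('n')(-136, Add(Add(29, 81), -75))), -1) = Pow(Add(-69702, Add(-294, -136)), -1) = Pow(Add(-69702, -430), -1) = Pow(-70132, -1) = Rational(-1, 70132)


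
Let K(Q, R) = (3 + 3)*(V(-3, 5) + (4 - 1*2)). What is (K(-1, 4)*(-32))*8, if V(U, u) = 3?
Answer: -7680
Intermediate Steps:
K(Q, R) = 30 (K(Q, R) = (3 + 3)*(3 + (4 - 1*2)) = 6*(3 + (4 - 2)) = 6*(3 + 2) = 6*5 = 30)
(K(-1, 4)*(-32))*8 = (30*(-32))*8 = -960*8 = -7680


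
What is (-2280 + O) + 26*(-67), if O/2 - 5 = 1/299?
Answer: -1199586/299 ≈ -4012.0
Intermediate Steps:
O = 2992/299 (O = 10 + 2/299 = 2992/299 ≈ 10.007)
(-2280 + O) + 26*(-67) = (-2280 + 2992/299) + 26*(-67) = -678728/299 - 1742 = -1199586/299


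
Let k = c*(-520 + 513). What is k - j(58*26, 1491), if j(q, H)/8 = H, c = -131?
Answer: -11011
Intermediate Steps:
k = 917 (k = -131*(-520 + 513) = -131*(-7) = 917)
j(q, H) = 8*H
k - j(58*26, 1491) = 917 - 8*1491 = 917 - 1*11928 = 917 - 11928 = -11011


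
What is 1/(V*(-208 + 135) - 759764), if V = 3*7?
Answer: -1/761297 ≈ -1.3135e-6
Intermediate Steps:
V = 21
1/(V*(-208 + 135) - 759764) = 1/(21*(-208 + 135) - 759764) = 1/(21*(-73) - 759764) = 1/(-1533 - 759764) = 1/(-761297) = -1/761297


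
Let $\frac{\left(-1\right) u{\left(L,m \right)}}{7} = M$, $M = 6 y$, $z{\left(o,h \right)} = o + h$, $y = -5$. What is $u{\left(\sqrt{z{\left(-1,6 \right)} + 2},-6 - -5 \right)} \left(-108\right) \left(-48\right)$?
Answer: $1088640$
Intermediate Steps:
$z{\left(o,h \right)} = h + o$
$M = -30$ ($M = 6 \left(-5\right) = -30$)
$u{\left(L,m \right)} = 210$ ($u{\left(L,m \right)} = \left(-7\right) \left(-30\right) = 210$)
$u{\left(\sqrt{z{\left(-1,6 \right)} + 2},-6 - -5 \right)} \left(-108\right) \left(-48\right) = 210 \left(-108\right) \left(-48\right) = \left(-22680\right) \left(-48\right) = 1088640$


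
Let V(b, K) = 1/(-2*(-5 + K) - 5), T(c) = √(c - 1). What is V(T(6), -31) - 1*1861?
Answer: -124686/67 ≈ -1861.0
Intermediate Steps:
T(c) = √(-1 + c)
V(b, K) = 1/(5 - 2*K) (V(b, K) = 1/((10 - 2*K) - 5) = 1/(5 - 2*K))
V(T(6), -31) - 1*1861 = -1/(-5 + 2*(-31)) - 1*1861 = -1/(-5 - 62) - 1861 = -1/(-67) - 1861 = -1*(-1/67) - 1861 = 1/67 - 1861 = -124686/67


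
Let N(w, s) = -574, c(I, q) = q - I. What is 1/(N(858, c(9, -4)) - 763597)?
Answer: -1/764171 ≈ -1.3086e-6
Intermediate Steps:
1/(N(858, c(9, -4)) - 763597) = 1/(-574 - 763597) = 1/(-764171) = -1/764171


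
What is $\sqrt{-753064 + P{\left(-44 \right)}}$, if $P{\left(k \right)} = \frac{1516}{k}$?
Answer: $\frac{i \sqrt{91124913}}{11} \approx 867.81 i$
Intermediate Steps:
$\sqrt{-753064 + P{\left(-44 \right)}} = \sqrt{-753064 + \frac{1516}{-44}} = \sqrt{-753064 + 1516 \left(- \frac{1}{44}\right)} = \sqrt{-753064 - \frac{379}{11}} = \sqrt{- \frac{8284083}{11}} = \frac{i \sqrt{91124913}}{11}$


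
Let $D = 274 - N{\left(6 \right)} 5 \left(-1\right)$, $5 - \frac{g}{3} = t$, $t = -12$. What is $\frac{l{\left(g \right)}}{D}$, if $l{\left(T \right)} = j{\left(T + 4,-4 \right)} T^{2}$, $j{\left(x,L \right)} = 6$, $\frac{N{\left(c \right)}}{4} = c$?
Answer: $\frac{7803}{197} \approx 39.609$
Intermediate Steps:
$N{\left(c \right)} = 4 c$
$g = 51$ ($g = 15 - -36 = 15 + 36 = 51$)
$l{\left(T \right)} = 6 T^{2}$
$D = 394$ ($D = 274 - 4 \cdot 6 \cdot 5 \left(-1\right) = 274 - 24 \cdot 5 \left(-1\right) = 274 - 120 \left(-1\right) = 274 - -120 = 274 + 120 = 394$)
$\frac{l{\left(g \right)}}{D} = \frac{6 \cdot 51^{2}}{394} = 6 \cdot 2601 \cdot \frac{1}{394} = 15606 \cdot \frac{1}{394} = \frac{7803}{197}$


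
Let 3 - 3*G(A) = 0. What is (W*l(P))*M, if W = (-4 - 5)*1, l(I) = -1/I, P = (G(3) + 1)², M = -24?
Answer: -54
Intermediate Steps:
G(A) = 1 (G(A) = 1 - ⅓*0 = 1 + 0 = 1)
P = 4 (P = (1 + 1)² = 2² = 4)
W = -9 (W = -9*1 = -9)
(W*l(P))*M = -(-9)/4*(-24) = -9*(-¼)*(-24) = (9/4)*(-24) = -54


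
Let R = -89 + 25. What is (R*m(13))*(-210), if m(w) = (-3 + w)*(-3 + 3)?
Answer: 0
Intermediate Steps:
m(w) = 0 (m(w) = (-3 + w)*0 = 0)
R = -64
(R*m(13))*(-210) = -64*0*(-210) = 0*(-210) = 0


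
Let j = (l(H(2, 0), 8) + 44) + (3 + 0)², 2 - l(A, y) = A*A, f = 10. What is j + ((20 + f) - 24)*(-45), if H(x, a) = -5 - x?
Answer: -264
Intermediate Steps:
l(A, y) = 2 - A² (l(A, y) = 2 - A*A = 2 - A²)
j = 6 (j = ((2 - (-5 - 1*2)²) + 44) + (3 + 0)² = ((2 - (-5 - 2)²) + 44) + 3² = ((2 - 1*(-7)²) + 44) + 9 = ((2 - 1*49) + 44) + 9 = ((2 - 49) + 44) + 9 = (-47 + 44) + 9 = -3 + 9 = 6)
j + ((20 + f) - 24)*(-45) = 6 + ((20 + 10) - 24)*(-45) = 6 + (30 - 24)*(-45) = 6 + 6*(-45) = 6 - 270 = -264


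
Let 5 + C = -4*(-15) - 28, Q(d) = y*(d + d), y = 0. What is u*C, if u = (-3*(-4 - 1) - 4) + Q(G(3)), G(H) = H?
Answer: 297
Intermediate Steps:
Q(d) = 0 (Q(d) = 0*(d + d) = 0*(2*d) = 0)
C = 27 (C = -5 + (-4*(-15) - 28) = -5 + (60 - 28) = -5 + 32 = 27)
u = 11 (u = (-3*(-4 - 1) - 4) + 0 = (-3*(-5) - 4) + 0 = (15 - 4) + 0 = 11 + 0 = 11)
u*C = 11*27 = 297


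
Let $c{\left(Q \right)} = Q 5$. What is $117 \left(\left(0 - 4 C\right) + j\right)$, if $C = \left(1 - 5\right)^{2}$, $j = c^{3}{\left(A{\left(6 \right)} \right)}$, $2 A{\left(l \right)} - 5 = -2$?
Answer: $\frac{334971}{8} \approx 41871.0$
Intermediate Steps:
$A{\left(l \right)} = \frac{3}{2}$ ($A{\left(l \right)} = \frac{5}{2} + \frac{1}{2} \left(-2\right) = \frac{5}{2} - 1 = \frac{3}{2}$)
$c{\left(Q \right)} = 5 Q$
$j = \frac{3375}{8}$ ($j = \left(5 \cdot \frac{3}{2}\right)^{3} = \left(\frac{15}{2}\right)^{3} = \frac{3375}{8} \approx 421.88$)
$C = 16$ ($C = \left(-4\right)^{2} = 16$)
$117 \left(\left(0 - 4 C\right) + j\right) = 117 \left(\left(0 - 64\right) + \frac{3375}{8}\right) = 117 \left(-64 + \frac{3375}{8}\right) = 117 \cdot \frac{2863}{8} = \frac{334971}{8}$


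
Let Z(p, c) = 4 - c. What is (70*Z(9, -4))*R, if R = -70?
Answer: -39200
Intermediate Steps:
(70*Z(9, -4))*R = (70*(4 - 1*(-4)))*(-70) = (70*(4 + 4))*(-70) = (70*8)*(-70) = 560*(-70) = -39200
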